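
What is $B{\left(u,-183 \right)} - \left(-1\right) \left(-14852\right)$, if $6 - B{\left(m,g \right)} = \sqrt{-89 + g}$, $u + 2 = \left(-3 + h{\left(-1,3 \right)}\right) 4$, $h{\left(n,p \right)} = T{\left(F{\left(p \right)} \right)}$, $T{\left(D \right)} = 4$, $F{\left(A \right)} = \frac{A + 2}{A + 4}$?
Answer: $-14846 - 4 i \sqrt{17} \approx -14846.0 - 16.492 i$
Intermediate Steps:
$F{\left(A \right)} = \frac{2 + A}{4 + A}$
$h{\left(n,p \right)} = 4$
$u = 2$ ($u = -2 + \left(-3 + 4\right) 4 = -2 + 1 \cdot 4 = -2 + 4 = 2$)
$B{\left(m,g \right)} = 6 - \sqrt{-89 + g}$
$B{\left(u,-183 \right)} - \left(-1\right) \left(-14852\right) = \left(6 - \sqrt{-89 - 183}\right) - \left(-1\right) \left(-14852\right) = \left(6 - \sqrt{-272}\right) - 14852 = \left(6 - 4 i \sqrt{17}\right) - 14852 = -14846 - 4 i \sqrt{17}$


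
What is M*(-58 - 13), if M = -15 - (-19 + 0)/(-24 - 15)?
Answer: 42884/39 ≈ 1099.6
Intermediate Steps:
M = -604/39 (M = -15 - (-19)/(-39) = -15 - (-19)*(-1)/39 = -15 - 1*19/39 = -15 - 19/39 = -604/39 ≈ -15.487)
M*(-58 - 13) = -604*(-58 - 13)/39 = -604/39*(-71) = 42884/39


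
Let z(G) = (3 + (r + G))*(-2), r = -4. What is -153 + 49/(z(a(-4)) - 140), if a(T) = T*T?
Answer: -26059/170 ≈ -153.29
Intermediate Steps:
a(T) = T²
z(G) = 2 - 2*G (z(G) = (3 + (-4 + G))*(-2) = (-1 + G)*(-2) = 2 - 2*G)
-153 + 49/(z(a(-4)) - 140) = -153 + 49/((2 - 2*(-4)²) - 140) = -153 + 49/((2 - 2*16) - 140) = -153 + 49/((2 - 32) - 140) = -153 + 49/(-30 - 140) = -153 + 49/(-170) = -153 - 1/170*49 = -153 - 49/170 = -26059/170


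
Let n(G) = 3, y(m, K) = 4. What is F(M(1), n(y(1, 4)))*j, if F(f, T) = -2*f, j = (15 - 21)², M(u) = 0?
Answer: 0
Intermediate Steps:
j = 36 (j = (-6)² = 36)
F(M(1), n(y(1, 4)))*j = -2*0*36 = 0*36 = 0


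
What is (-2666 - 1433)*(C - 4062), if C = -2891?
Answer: 28500347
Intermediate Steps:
(-2666 - 1433)*(C - 4062) = (-2666 - 1433)*(-2891 - 4062) = -4099*(-6953) = 28500347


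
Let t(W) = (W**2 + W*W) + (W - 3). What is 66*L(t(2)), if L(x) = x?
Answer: 462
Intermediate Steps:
t(W) = -3 + W + 2*W**2 (t(W) = (W**2 + W**2) + (-3 + W) = 2*W**2 + (-3 + W) = -3 + W + 2*W**2)
66*L(t(2)) = 66*(-3 + 2 + 2*2**2) = 66*(-3 + 2 + 2*4) = 66*(-3 + 2 + 8) = 66*7 = 462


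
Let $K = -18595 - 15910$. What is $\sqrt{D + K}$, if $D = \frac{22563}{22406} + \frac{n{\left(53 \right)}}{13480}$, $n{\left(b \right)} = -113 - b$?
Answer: $\frac{i \sqrt{49181071411714703145}}{37754110} \approx 185.75 i$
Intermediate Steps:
$K = -34505$
$D = \frac{75107461}{75508220}$ ($D = \frac{22563}{22406} + \frac{-113 - 53}{13480} = 22563 \cdot \frac{1}{22406} + \left(-113 - 53\right) \frac{1}{13480} = \frac{22563}{22406} - \frac{83}{6740} = \frac{75107461}{75508220} \approx 0.99469$)
$\sqrt{D + K} = \sqrt{\frac{75107461}{75508220} - 34505} = \sqrt{- \frac{2605336023639}{75508220}} = \frac{i \sqrt{49181071411714703145}}{37754110}$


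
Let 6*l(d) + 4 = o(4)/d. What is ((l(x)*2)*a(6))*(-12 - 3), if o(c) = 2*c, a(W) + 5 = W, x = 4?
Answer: 10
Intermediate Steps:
a(W) = -5 + W
l(d) = -⅔ + 4/(3*d) (l(d) = -⅔ + ((2*4)/d)/6 = -⅔ + (8/d)/6 = -⅔ + 4/(3*d))
((l(x)*2)*a(6))*(-12 - 3) = ((((⅔)*(2 - 1*4)/4)*2)*(-5 + 6))*(-12 - 3) = ((((⅔)*(¼)*(2 - 4))*2)*1)*(-15) = ((((⅔)*(¼)*(-2))*2)*1)*(-15) = (-⅓*2*1)*(-15) = -⅔*1*(-15) = -⅔*(-15) = 10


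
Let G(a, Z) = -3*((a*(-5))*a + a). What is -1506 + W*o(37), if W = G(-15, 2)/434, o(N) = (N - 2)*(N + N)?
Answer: 586014/31 ≈ 18904.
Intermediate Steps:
o(N) = 2*N*(-2 + N) (o(N) = (-2 + N)*(2*N) = 2*N*(-2 + N))
G(a, Z) = -3*a + 15*a² (G(a, Z) = -3*((-5*a)*a + a) = -3*(-5*a² + a) = -3*(a - 5*a²) = -3*a + 15*a²)
W = 1710/217 (W = (3*(-15)*(-1 + 5*(-15)))/434 = (3*(-15)*(-1 - 75))*(1/434) = (3*(-15)*(-76))*(1/434) = 3420*(1/434) = 1710/217 ≈ 7.8802)
-1506 + W*o(37) = -1506 + 1710*(2*37*(-2 + 37))/217 = -1506 + 1710*(2*37*35)/217 = -1506 + (1710/217)*2590 = -1506 + 632700/31 = 586014/31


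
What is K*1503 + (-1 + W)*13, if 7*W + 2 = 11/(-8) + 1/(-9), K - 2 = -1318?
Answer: -996895607/504 ≈ -1.9780e+6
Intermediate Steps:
K = -1316 (K = 2 - 1318 = -1316)
W = -251/504 (W = -2/7 + (11/(-8) + 1/(-9))/7 = -2/7 + (11*(-⅛) + 1*(-⅑))/7 = -2/7 + (-11/8 - ⅑)/7 = -2/7 + (⅐)*(-107/72) = -2/7 - 107/504 = -251/504 ≈ -0.49802)
K*1503 + (-1 + W)*13 = -1316*1503 + (-1 - 251/504)*13 = -1977948 - 755/504*13 = -1977948 - 9815/504 = -996895607/504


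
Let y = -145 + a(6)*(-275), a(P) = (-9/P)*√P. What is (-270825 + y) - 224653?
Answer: -495623 + 825*√6/2 ≈ -4.9461e+5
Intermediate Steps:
a(P) = -9/√P
y = -145 + 825*√6/2 (y = -145 - 3*√6/2*(-275) = -145 + 825*√6/2 ≈ 865.41)
(-270825 + y) - 224653 = (-270825 + (-145 + 825*√6/2)) - 224653 = (-270970 + 825*√6/2) - 224653 = -495623 + 825*√6/2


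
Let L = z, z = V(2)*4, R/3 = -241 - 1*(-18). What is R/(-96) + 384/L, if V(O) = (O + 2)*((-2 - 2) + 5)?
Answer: 991/32 ≈ 30.969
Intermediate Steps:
V(O) = 2 + O (V(O) = (2 + O)*(-4 + 5) = (2 + O)*1 = 2 + O)
R = -669 (R = 3*(-241 - 1*(-18)) = 3*(-241 + 18) = 3*(-223) = -669)
z = 16 (z = (2 + 2)*4 = 4*4 = 16)
L = 16
R/(-96) + 384/L = -669/(-96) + 384/16 = -669*(-1/96) + 384*(1/16) = 223/32 + 24 = 991/32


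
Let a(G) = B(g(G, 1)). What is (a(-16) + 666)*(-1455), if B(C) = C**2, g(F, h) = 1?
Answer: -970485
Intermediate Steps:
a(G) = 1 (a(G) = 1**2 = 1)
(a(-16) + 666)*(-1455) = (1 + 666)*(-1455) = 667*(-1455) = -970485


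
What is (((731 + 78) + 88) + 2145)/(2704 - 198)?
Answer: 1521/1253 ≈ 1.2139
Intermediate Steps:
(((731 + 78) + 88) + 2145)/(2704 - 198) = ((809 + 88) + 2145)/2506 = (897 + 2145)*(1/2506) = 3042*(1/2506) = 1521/1253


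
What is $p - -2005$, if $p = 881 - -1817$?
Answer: $4703$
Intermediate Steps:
$p = 2698$ ($p = 881 + 1817 = 2698$)
$p - -2005 = 2698 - -2005 = 2698 + 2005 = 4703$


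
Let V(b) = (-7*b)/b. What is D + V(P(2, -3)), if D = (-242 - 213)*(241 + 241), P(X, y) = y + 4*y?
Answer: -219317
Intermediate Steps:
P(X, y) = 5*y
D = -219310 (D = -455*482 = -219310)
V(b) = -7
D + V(P(2, -3)) = -219310 - 7 = -219317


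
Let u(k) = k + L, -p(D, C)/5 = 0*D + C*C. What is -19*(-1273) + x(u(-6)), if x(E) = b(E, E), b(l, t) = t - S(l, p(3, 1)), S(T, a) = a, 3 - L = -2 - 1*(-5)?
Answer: 24186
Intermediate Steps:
L = 0 (L = 3 - (-2 - 1*(-5)) = 3 - (-2 + 5) = 3 - 1*3 = 3 - 3 = 0)
p(D, C) = -5*C² (p(D, C) = -5*(0*D + C*C) = -5*(0 + C²) = -5*C²)
b(l, t) = 5 + t (b(l, t) = t - (-5)*1² = t - (-5) = t - 1*(-5) = t + 5 = 5 + t)
u(k) = k (u(k) = k + 0 = k)
x(E) = 5 + E
-19*(-1273) + x(u(-6)) = -19*(-1273) + (5 - 6) = 24187 - 1 = 24186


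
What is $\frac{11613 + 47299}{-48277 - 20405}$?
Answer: $- \frac{29456}{34341} \approx -0.85775$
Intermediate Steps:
$\frac{11613 + 47299}{-48277 - 20405} = \frac{58912}{-68682} = 58912 \left(- \frac{1}{68682}\right) = - \frac{29456}{34341}$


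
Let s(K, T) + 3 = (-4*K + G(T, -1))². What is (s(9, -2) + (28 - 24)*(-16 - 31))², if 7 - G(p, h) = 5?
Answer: 931225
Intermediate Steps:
G(p, h) = 2 (G(p, h) = 7 - 1*5 = 7 - 5 = 2)
s(K, T) = -3 + (2 - 4*K)² (s(K, T) = -3 + (-4*K + 2)² = -3 + (2 - 4*K)²)
(s(9, -2) + (28 - 24)*(-16 - 31))² = ((-3 + 4*(-1 + 2*9)²) + (28 - 24)*(-16 - 31))² = ((-3 + 4*(-1 + 18)²) + 4*(-47))² = ((-3 + 4*17²) - 188)² = ((-3 + 4*289) - 188)² = ((-3 + 1156) - 188)² = (1153 - 188)² = 965² = 931225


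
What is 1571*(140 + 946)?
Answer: 1706106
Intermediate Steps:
1571*(140 + 946) = 1571*1086 = 1706106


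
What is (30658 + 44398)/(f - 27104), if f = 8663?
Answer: -75056/18441 ≈ -4.0701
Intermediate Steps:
(30658 + 44398)/(f - 27104) = (30658 + 44398)/(8663 - 27104) = 75056/(-18441) = 75056*(-1/18441) = -75056/18441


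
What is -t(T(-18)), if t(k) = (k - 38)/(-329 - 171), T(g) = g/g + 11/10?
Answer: -359/5000 ≈ -0.071800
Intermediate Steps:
T(g) = 21/10 (T(g) = 1 + 11*(⅒) = 1 + 11/10 = 21/10)
t(k) = 19/250 - k/500 (t(k) = (-38 + k)/(-500) = (-38 + k)*(-1/500) = 19/250 - k/500)
-t(T(-18)) = -(19/250 - 1/500*21/10) = -(19/250 - 21/5000) = -1*359/5000 = -359/5000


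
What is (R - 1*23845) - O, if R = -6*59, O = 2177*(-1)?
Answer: -22022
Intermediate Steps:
O = -2177
R = -354
(R - 1*23845) - O = (-354 - 1*23845) - 1*(-2177) = (-354 - 23845) + 2177 = -24199 + 2177 = -22022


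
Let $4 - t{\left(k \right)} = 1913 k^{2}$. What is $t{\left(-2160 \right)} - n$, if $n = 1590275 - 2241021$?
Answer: $-8924642050$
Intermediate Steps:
$n = -650746$ ($n = 1590275 - 2241021 = -650746$)
$t{\left(k \right)} = 4 - 1913 k^{2}$
$t{\left(-2160 \right)} - n = \left(4 - 1913 \left(-2160\right)^{2}\right) - -650746 = \left(4 - 8925292800\right) + 650746 = -8925292796 + 650746 = -8924642050$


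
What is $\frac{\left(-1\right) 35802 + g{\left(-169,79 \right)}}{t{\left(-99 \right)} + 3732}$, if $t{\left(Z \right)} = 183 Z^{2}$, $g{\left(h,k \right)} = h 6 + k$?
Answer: $- \frac{36737}{1797315} \approx -0.02044$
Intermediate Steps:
$g{\left(h,k \right)} = k + 6 h$ ($g{\left(h,k \right)} = 6 h + k = k + 6 h$)
$\frac{\left(-1\right) 35802 + g{\left(-169,79 \right)}}{t{\left(-99 \right)} + 3732} = \frac{\left(-1\right) 35802 + \left(79 + 6 \left(-169\right)\right)}{183 \left(-99\right)^{2} + 3732} = \frac{-35802 + \left(79 - 1014\right)}{183 \cdot 9801 + 3732} = \frac{-35802 - 935}{1793583 + 3732} = - \frac{36737}{1797315}$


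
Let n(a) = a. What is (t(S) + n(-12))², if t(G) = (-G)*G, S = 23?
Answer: 292681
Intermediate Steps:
t(G) = -G²
(t(S) + n(-12))² = (-1*23² - 12)² = (-1*529 - 12)² = (-529 - 12)² = (-541)² = 292681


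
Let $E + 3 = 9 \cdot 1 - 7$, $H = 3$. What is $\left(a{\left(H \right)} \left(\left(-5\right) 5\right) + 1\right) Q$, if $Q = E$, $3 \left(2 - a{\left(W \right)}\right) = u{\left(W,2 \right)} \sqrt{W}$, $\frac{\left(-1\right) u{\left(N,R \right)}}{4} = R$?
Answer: $49 + \frac{200 \sqrt{3}}{3} \approx 164.47$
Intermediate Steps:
$u{\left(N,R \right)} = - 4 R$
$a{\left(W \right)} = 2 + \frac{8 \sqrt{W}}{3}$ ($a{\left(W \right)} = 2 - \frac{\left(-4\right) 2 \sqrt{W}}{3} = 2 - \frac{\left(-8\right) \sqrt{W}}{3} = 2 + \frac{8 \sqrt{W}}{3}$)
$E = -1$ ($E = -3 + \left(9 \cdot 1 - 7\right) = -3 + \left(9 - 7\right) = -3 + 2 = -1$)
$Q = -1$
$\left(a{\left(H \right)} \left(\left(-5\right) 5\right) + 1\right) Q = \left(\left(2 + \frac{8 \sqrt{3}}{3}\right) \left(\left(-5\right) 5\right) + 1\right) \left(-1\right) = \left(\left(2 + \frac{8 \sqrt{3}}{3}\right) \left(-25\right) + 1\right) \left(-1\right) = \left(\left(-50 - \frac{200 \sqrt{3}}{3}\right) + 1\right) \left(-1\right) = \left(-49 - \frac{200 \sqrt{3}}{3}\right) \left(-1\right) = 49 + \frac{200 \sqrt{3}}{3}$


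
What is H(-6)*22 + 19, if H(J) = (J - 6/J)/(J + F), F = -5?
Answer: 29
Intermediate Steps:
H(J) = (J - 6/J)/(-5 + J) (H(J) = (J - 6/J)/(J - 5) = (J - 6/J)/(-5 + J))
H(-6)*22 + 19 = ((-6 + (-6)²)/((-6)*(-5 - 6)))*22 + 19 = -⅙*(-6 + 36)/(-11)*22 + 19 = -⅙*(-1/11)*30*22 + 19 = (5/11)*22 + 19 = 10 + 19 = 29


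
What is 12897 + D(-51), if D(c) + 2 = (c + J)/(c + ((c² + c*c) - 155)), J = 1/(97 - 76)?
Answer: 676445375/52458 ≈ 12895.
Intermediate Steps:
J = 1/21 ≈ 0.047619
D(c) = -2 + (1/21 + c)/(-155 + c + 2*c²) (D(c) = -2 + (c + 1/21)/(c + ((c² + c*c) - 155)) = -2 + (1/21 + c)/(c + ((c² + c²) - 155)) = -2 + (1/21 + c)/(c + (2*c² - 155)) = -2 + (1/21 + c)/(c + (-155 + 2*c²)) = -2 + (1/21 + c)/(-155 + c + 2*c²))
12897 + D(-51) = 12897 + (6511/21 - 1*(-51) - 4*(-51)²)/(-155 - 51 + 2*(-51)²) = 12897 + (6511/21 + 51 - 4*2601)/(-155 - 51 + 2*2601) = 12897 + (6511/21 + 51 - 10404)/(-155 - 51 + 5202) = 12897 - 210902/21/4996 = 12897 + (1/4996)*(-210902/21) = 12897 - 105451/52458 = 676445375/52458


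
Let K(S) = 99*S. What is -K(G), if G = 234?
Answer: -23166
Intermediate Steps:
-K(G) = -99*234 = -1*23166 = -23166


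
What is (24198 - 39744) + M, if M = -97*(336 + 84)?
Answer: -56286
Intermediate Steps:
M = -40740 (M = -97*420 = -40740)
(24198 - 39744) + M = (24198 - 39744) - 40740 = -15546 - 40740 = -56286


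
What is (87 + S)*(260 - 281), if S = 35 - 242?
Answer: 2520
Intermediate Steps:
S = -207
(87 + S)*(260 - 281) = (87 - 207)*(260 - 281) = -120*(-21) = 2520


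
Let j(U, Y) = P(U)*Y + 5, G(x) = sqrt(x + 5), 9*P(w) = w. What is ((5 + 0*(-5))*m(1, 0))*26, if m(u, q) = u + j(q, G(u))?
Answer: 780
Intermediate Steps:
P(w) = w/9
G(x) = sqrt(5 + x)
j(U, Y) = 5 + U*Y/9 (j(U, Y) = (U/9)*Y + 5 = U*Y/9 + 5 = 5 + U*Y/9)
m(u, q) = 5 + u + q*sqrt(5 + u)/9 (m(u, q) = u + (5 + q*sqrt(5 + u)/9) = 5 + u + q*sqrt(5 + u)/9)
((5 + 0*(-5))*m(1, 0))*26 = ((5 + 0*(-5))*(5 + 1 + (1/9)*0*sqrt(5 + 1)))*26 = ((5 + 0)*(5 + 1 + (1/9)*0*sqrt(6)))*26 = (5*(5 + 1 + 0))*26 = (5*6)*26 = 30*26 = 780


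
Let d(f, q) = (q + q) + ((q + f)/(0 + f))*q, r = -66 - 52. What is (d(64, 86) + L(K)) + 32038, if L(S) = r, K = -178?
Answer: 516697/16 ≈ 32294.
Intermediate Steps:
r = -118
L(S) = -118
d(f, q) = 2*q + q*(f + q)/f (d(f, q) = 2*q + ((f + q)/f)*q = 2*q + q*(f + q)/f)
(d(64, 86) + L(K)) + 32038 = (86*(86 + 3*64)/64 - 118) + 32038 = (86*(1/64)*(86 + 192) - 118) + 32038 = (86*(1/64)*278 - 118) + 32038 = (5977/16 - 118) + 32038 = 4089/16 + 32038 = 516697/16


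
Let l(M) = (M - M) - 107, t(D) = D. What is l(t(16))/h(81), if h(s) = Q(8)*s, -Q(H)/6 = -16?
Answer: -107/7776 ≈ -0.013760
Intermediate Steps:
Q(H) = 96 (Q(H) = -6*(-16) = 96)
h(s) = 96*s
l(M) = -107 (l(M) = 0 - 107 = -107)
l(t(16))/h(81) = -107/(96*81) = -107/7776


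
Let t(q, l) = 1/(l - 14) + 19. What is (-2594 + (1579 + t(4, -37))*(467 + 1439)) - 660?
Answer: 155167328/51 ≈ 3.0425e+6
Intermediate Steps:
t(q, l) = 19 + 1/(-14 + l) (t(q, l) = 1/(-14 + l) + 19 = 19 + 1/(-14 + l))
(-2594 + (1579 + t(4, -37))*(467 + 1439)) - 660 = (-2594 + (1579 + (-265 + 19*(-37))/(-14 - 37))*(467 + 1439)) - 660 = (-2594 + (1579 + (-265 - 703)/(-51))*1906) - 660 = (-2594 + (1579 - 1/51*(-968))*1906) - 660 = (-2594 + (1579 + 968/51)*1906) - 660 = (-2594 + (81497/51)*1906) - 660 = (-2594 + 155333282/51) - 660 = 155200988/51 - 660 = 155167328/51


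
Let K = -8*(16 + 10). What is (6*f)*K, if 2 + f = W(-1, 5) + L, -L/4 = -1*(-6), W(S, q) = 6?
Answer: 24960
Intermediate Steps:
L = -24 (L = -(-4)*(-6) = -4*6 = -24)
f = -20 (f = -2 + (6 - 24) = -2 - 18 = -20)
K = -208 (K = -8*26 = -208)
(6*f)*K = (6*(-20))*(-208) = -120*(-208) = 24960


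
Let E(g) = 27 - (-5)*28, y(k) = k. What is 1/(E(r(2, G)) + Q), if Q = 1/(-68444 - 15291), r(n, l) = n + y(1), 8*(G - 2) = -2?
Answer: 83735/13983744 ≈ 0.0059880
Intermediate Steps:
G = 7/4 (G = 2 + (1/8)*(-2) = 2 - 1/4 = 7/4 ≈ 1.7500)
r(n, l) = 1 + n (r(n, l) = n + 1 = 1 + n)
Q = -1/83735 (Q = 1/(-83735) = -1/83735 ≈ -1.1942e-5)
E(g) = 167 (E(g) = 27 - 1*(-140) = 27 + 140 = 167)
1/(E(r(2, G)) + Q) = 1/(167 - 1/83735) = 1/(13983744/83735) = 83735/13983744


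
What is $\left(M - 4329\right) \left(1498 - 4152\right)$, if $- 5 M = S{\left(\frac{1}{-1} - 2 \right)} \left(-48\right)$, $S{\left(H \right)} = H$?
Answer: $\frac{57828006}{5} \approx 1.1566 \cdot 10^{7}$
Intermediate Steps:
$M = - \frac{144}{5}$ ($M = - \frac{\left(\frac{1}{-1} - 2\right) \left(-48\right)}{5} = - \frac{\left(-1 - 2\right) \left(-48\right)}{5} = - \frac{\left(-3\right) \left(-48\right)}{5} = \left(- \frac{1}{5}\right) 144 = - \frac{144}{5} \approx -28.8$)
$\left(M - 4329\right) \left(1498 - 4152\right) = \left(- \frac{144}{5} - 4329\right) \left(1498 - 4152\right) = \left(- \frac{21789}{5}\right) \left(-2654\right) = \frac{57828006}{5}$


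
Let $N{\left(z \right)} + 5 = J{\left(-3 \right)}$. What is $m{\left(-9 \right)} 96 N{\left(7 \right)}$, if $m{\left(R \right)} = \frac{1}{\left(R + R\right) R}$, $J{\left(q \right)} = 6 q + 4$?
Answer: $- \frac{304}{27} \approx -11.259$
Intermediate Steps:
$J{\left(q \right)} = 4 + 6 q$
$N{\left(z \right)} = -19$ ($N{\left(z \right)} = -5 + \left(4 + 6 \left(-3\right)\right) = -5 + \left(4 - 18\right) = -5 - 14 = -19$)
$m{\left(R \right)} = \frac{1}{2 R^{2}}$ ($m{\left(R \right)} = \frac{1}{2 R R} = \frac{\frac{1}{2} \frac{1}{R}}{R} = \frac{1}{2 R^{2}}$)
$m{\left(-9 \right)} 96 N{\left(7 \right)} = \frac{1}{2 \cdot 81} \cdot 96 \left(-19\right) = \frac{1}{2} \cdot \frac{1}{81} \cdot 96 \left(-19\right) = \frac{1}{162} \cdot 96 \left(-19\right) = \frac{16}{27} \left(-19\right) = - \frac{304}{27}$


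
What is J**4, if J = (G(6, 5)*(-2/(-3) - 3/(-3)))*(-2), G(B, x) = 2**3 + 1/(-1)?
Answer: 24010000/81 ≈ 2.9642e+5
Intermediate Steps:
G(B, x) = 7 (G(B, x) = 8 + 1*(-1) = 8 - 1 = 7)
J = -70/3 (J = (7*(-2/(-3) - 3/(-3)))*(-2) = (7*(-2*(-1/3) - 3*(-1/3)))*(-2) = (7*(2/3 + 1))*(-2) = (7*(5/3))*(-2) = (35/3)*(-2) = -70/3 ≈ -23.333)
J**4 = (-70/3)**4 = 24010000/81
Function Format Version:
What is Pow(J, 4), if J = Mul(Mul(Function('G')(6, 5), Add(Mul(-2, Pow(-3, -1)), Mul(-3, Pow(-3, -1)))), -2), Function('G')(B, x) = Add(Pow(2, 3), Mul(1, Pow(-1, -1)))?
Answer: Rational(24010000, 81) ≈ 2.9642e+5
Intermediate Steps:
Function('G')(B, x) = 7 (Function('G')(B, x) = Add(8, Mul(1, -1)) = Add(8, -1) = 7)
J = Rational(-70, 3) (J = Mul(Mul(7, Add(Mul(-2, Pow(-3, -1)), Mul(-3, Pow(-3, -1)))), -2) = Mul(Mul(7, Add(Mul(-2, Rational(-1, 3)), Mul(-3, Rational(-1, 3)))), -2) = Mul(Mul(7, Add(Rational(2, 3), 1)), -2) = Mul(Mul(7, Rational(5, 3)), -2) = Mul(Rational(35, 3), -2) = Rational(-70, 3) ≈ -23.333)
Pow(J, 4) = Pow(Rational(-70, 3), 4) = Rational(24010000, 81)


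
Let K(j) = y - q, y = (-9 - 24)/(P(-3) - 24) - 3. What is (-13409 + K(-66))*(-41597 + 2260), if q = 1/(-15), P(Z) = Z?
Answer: 23739171434/45 ≈ 5.2754e+8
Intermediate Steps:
q = -1/15 ≈ -0.066667
y = -16/9 (y = (-9 - 24)/(-3 - 24) - 3 = -33/(-27) - 3 = -33*(-1/27) - 3 = 11/9 - 3 = -16/9 ≈ -1.7778)
K(j) = -77/45 (K(j) = -16/9 - 1*(-1/15) = -16/9 + 1/15 = -77/45)
(-13409 + K(-66))*(-41597 + 2260) = (-13409 - 77/45)*(-41597 + 2260) = -603482/45*(-39337) = 23739171434/45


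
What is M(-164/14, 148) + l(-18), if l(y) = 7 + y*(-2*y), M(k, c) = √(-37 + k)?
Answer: -641 + I*√2387/7 ≈ -641.0 + 6.9796*I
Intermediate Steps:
l(y) = 7 - 2*y²
M(-164/14, 148) + l(-18) = √(-37 - 164/14) + (7 - 2*(-18)²) = √(-37 - 164*1/14) + (7 - 2*324) = √(-37 - 82/7) + (7 - 648) = √(-341/7) - 641 = I*√2387/7 - 641 = -641 + I*√2387/7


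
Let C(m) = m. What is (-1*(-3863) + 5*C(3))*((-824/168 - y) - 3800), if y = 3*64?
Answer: -46499990/3 ≈ -1.5500e+7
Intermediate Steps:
y = 192
(-1*(-3863) + 5*C(3))*((-824/168 - y) - 3800) = (-1*(-3863) + 5*3)*((-824/168 - 1*192) - 3800) = (3863 + 15)*((-824*1/168 - 192) - 3800) = 3878*((-103/21 - 192) - 3800) = 3878*(-4135/21 - 3800) = 3878*(-83935/21) = -46499990/3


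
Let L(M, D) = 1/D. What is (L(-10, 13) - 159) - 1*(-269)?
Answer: 1431/13 ≈ 110.08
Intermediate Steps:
(L(-10, 13) - 159) - 1*(-269) = (1/13 - 159) - 1*(-269) = (1/13 - 159) + 269 = -2066/13 + 269 = 1431/13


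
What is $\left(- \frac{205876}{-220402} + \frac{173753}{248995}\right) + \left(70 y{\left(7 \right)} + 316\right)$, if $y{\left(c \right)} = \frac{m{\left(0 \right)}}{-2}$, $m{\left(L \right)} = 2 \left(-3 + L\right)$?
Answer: $\frac{14477954747033}{27439497995} \approx 527.63$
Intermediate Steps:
$m{\left(L \right)} = -6 + 2 L$
$y{\left(c \right)} = 3$ ($y{\left(c \right)} = \frac{-6 + 2 \cdot 0}{-2} = \left(-6 + 0\right) \left(- \frac{1}{2}\right) = \left(-6\right) \left(- \frac{1}{2}\right) = 3$)
$\left(- \frac{205876}{-220402} + \frac{173753}{248995}\right) + \left(70 y{\left(7 \right)} + 316\right) = \left(- \frac{205876}{-220402} + \frac{173753}{248995}\right) + \left(70 \cdot 3 + 316\right) = \left(\left(-205876\right) \left(- \frac{1}{220402}\right) + 173753 \cdot \frac{1}{248995}\right) + \left(210 + 316\right) = \left(\frac{102938}{110201} + \frac{173753}{248995}\right) + 526 = \frac{44778801663}{27439497995} + 526 = \frac{14477954747033}{27439497995}$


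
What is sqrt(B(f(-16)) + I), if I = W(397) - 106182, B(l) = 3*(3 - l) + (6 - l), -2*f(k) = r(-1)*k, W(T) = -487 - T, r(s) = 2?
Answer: I*sqrt(107115) ≈ 327.28*I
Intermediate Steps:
f(k) = -k
B(l) = 15 - 4*l (B(l) = (9 - 3*l) + (6 - l) = 15 - 4*l)
I = -107066 (I = (-487 - 1*397) - 106182 = (-487 - 397) - 106182 = -884 - 106182 = -107066)
sqrt(B(f(-16)) + I) = sqrt((15 - (-4)*(-16)) - 107066) = sqrt((15 - 4*16) - 107066) = sqrt((15 - 64) - 107066) = sqrt(-49 - 107066) = sqrt(-107115) = I*sqrt(107115)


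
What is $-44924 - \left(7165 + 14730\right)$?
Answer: $-66819$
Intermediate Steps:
$-44924 - \left(7165 + 14730\right) = -44924 - 21895 = -66819$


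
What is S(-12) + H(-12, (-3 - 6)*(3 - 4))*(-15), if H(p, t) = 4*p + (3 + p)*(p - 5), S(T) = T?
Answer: -1587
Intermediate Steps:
H(p, t) = 4*p + (-5 + p)*(3 + p) (H(p, t) = 4*p + (3 + p)*(-5 + p) = 4*p + (-5 + p)*(3 + p))
S(-12) + H(-12, (-3 - 6)*(3 - 4))*(-15) = -12 + (-15 + (-12)**2 + 2*(-12))*(-15) = -12 + (-15 + 144 - 24)*(-15) = -12 + 105*(-15) = -12 - 1575 = -1587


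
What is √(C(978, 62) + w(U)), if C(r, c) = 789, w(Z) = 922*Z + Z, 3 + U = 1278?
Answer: 3*√130846 ≈ 1085.2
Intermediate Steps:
U = 1275 (U = -3 + 1278 = 1275)
w(Z) = 923*Z
√(C(978, 62) + w(U)) = √(789 + 923*1275) = √(789 + 1176825) = √1177614 = 3*√130846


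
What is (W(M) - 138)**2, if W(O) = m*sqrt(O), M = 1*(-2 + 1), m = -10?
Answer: 18944 + 2760*I ≈ 18944.0 + 2760.0*I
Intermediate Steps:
M = -1 (M = 1*(-1) = -1)
W(O) = -10*sqrt(O)
(W(M) - 138)**2 = (-10*I - 138)**2 = (-138 - 10*I)**2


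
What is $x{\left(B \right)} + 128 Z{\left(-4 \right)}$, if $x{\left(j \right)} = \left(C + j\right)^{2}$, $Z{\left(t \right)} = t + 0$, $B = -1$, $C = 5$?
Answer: $-496$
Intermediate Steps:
$Z{\left(t \right)} = t$
$x{\left(j \right)} = \left(5 + j\right)^{2}$
$x{\left(B \right)} + 128 Z{\left(-4 \right)} = \left(5 - 1\right)^{2} + 128 \left(-4\right) = 4^{2} - 512 = 16 - 512 = -496$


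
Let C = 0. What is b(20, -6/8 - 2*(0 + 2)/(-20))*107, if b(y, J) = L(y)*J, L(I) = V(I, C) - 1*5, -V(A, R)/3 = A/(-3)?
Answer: -3531/4 ≈ -882.75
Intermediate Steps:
V(A, R) = A (V(A, R) = -3*A/(-3) = -3*A*(-1)/3 = -(-1)*A = A)
L(I) = -5 + I (L(I) = I - 1*5 = I - 5 = -5 + I)
b(y, J) = J*(-5 + y) (b(y, J) = (-5 + y)*J = J*(-5 + y))
b(20, -6/8 - 2*(0 + 2)/(-20))*107 = ((-6/8 - 2*(0 + 2)/(-20))*(-5 + 20))*107 = ((-6*1/8 - 2*2*(-1/20))*15)*107 = ((-3/4 - 4*(-1/20))*15)*107 = ((-3/4 + 1/5)*15)*107 = -11/20*15*107 = -33/4*107 = -3531/4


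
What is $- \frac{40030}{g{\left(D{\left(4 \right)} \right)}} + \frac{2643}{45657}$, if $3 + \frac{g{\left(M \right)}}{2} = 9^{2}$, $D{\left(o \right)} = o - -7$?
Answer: $- \frac{101513189}{395694} \approx -256.54$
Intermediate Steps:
$D{\left(o \right)} = 7 + o$ ($D{\left(o \right)} = o + 7 = 7 + o$)
$g{\left(M \right)} = 156$ ($g{\left(M \right)} = -6 + 2 \cdot 9^{2} = -6 + 2 \cdot 81 = -6 + 162 = 156$)
$- \frac{40030}{g{\left(D{\left(4 \right)} \right)}} + \frac{2643}{45657} = - \frac{40030}{156} + \frac{2643}{45657} = \left(-40030\right) \frac{1}{156} + 2643 \cdot \frac{1}{45657} = - \frac{20015}{78} + \frac{881}{15219} = - \frac{101513189}{395694}$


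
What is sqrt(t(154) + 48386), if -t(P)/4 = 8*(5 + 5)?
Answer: sqrt(48066) ≈ 219.24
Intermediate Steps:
t(P) = -320 (t(P) = -32*(5 + 5) = -32*10 = -4*80 = -320)
sqrt(t(154) + 48386) = sqrt(-320 + 48386) = sqrt(48066)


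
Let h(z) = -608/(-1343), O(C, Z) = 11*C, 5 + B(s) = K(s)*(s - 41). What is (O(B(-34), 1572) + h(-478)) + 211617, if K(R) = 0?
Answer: 284128374/1343 ≈ 2.1156e+5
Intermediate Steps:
B(s) = -5 (B(s) = -5 + 0*(s - 41) = -5 + 0*(-41 + s) = -5 + 0 = -5)
h(z) = 608/1343 (h(z) = -608*(-1/1343) = 608/1343)
(O(B(-34), 1572) + h(-478)) + 211617 = (11*(-5) + 608/1343) + 211617 = (-55 + 608/1343) + 211617 = -73257/1343 + 211617 = 284128374/1343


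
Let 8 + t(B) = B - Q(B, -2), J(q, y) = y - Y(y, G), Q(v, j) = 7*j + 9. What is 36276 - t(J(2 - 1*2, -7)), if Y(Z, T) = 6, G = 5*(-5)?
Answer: 36292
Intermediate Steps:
G = -25
Q(v, j) = 9 + 7*j
J(q, y) = -6 + y (J(q, y) = y - 1*6 = y - 6 = -6 + y)
t(B) = -3 + B (t(B) = -8 + (B - (9 + 7*(-2))) = -8 + (B - (9 - 14)) = -8 + (B - 1*(-5)) = -8 + (B + 5) = -8 + (5 + B) = -3 + B)
36276 - t(J(2 - 1*2, -7)) = 36276 - (-3 + (-6 - 7)) = 36276 - (-3 - 13) = 36276 - 1*(-16) = 36276 + 16 = 36292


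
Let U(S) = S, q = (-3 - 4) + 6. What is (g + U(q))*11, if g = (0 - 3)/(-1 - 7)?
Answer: -55/8 ≈ -6.8750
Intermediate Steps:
q = -1 (q = -7 + 6 = -1)
g = 3/8 (g = -3/(-8) = -3*(-⅛) = 3/8 ≈ 0.37500)
(g + U(q))*11 = (3/8 - 1)*11 = -5/8*11 = -55/8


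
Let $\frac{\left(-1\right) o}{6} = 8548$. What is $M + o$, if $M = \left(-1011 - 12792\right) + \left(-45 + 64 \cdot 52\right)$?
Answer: $-61808$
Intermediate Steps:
$o = -51288$ ($o = \left(-6\right) 8548 = -51288$)
$M = -10520$ ($M = -13803 + \left(-45 + 3328\right) = -13803 + 3283 = -10520$)
$M + o = -10520 - 51288 = -61808$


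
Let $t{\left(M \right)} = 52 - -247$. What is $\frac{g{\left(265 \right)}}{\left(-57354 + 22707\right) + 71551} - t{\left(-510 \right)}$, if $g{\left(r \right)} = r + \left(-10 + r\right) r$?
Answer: $- \frac{1370807}{4613} \approx -297.16$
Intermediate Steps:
$g{\left(r \right)} = r + r \left(-10 + r\right)$
$t{\left(M \right)} = 299$ ($t{\left(M \right)} = 52 + 247 = 299$)
$\frac{g{\left(265 \right)}}{\left(-57354 + 22707\right) + 71551} - t{\left(-510 \right)} = \frac{265 \left(-9 + 265\right)}{\left(-57354 + 22707\right) + 71551} - 299 = \frac{265 \cdot 256}{-34647 + 71551} - 299 = \frac{67840}{36904} - 299 = 67840 \cdot \frac{1}{36904} - 299 = \frac{8480}{4613} - 299 = - \frac{1370807}{4613}$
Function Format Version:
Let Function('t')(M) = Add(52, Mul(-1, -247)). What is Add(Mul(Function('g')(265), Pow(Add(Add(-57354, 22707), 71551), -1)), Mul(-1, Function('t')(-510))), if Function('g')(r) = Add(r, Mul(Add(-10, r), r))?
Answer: Rational(-1370807, 4613) ≈ -297.16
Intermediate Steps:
Function('g')(r) = Add(r, Mul(r, Add(-10, r)))
Function('t')(M) = 299 (Function('t')(M) = Add(52, 247) = 299)
Add(Mul(Function('g')(265), Pow(Add(Add(-57354, 22707), 71551), -1)), Mul(-1, Function('t')(-510))) = Add(Mul(Mul(265, Add(-9, 265)), Pow(Add(Add(-57354, 22707), 71551), -1)), Mul(-1, 299)) = Add(Mul(Mul(265, 256), Pow(Add(-34647, 71551), -1)), -299) = Add(Mul(67840, Pow(36904, -1)), -299) = Add(Mul(67840, Rational(1, 36904)), -299) = Add(Rational(8480, 4613), -299) = Rational(-1370807, 4613)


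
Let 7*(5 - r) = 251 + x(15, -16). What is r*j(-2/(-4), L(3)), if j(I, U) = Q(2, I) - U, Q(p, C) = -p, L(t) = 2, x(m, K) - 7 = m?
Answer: 136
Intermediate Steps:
x(m, K) = 7 + m
j(I, U) = -2 - U (j(I, U) = -1*2 - U = -2 - U)
r = -34 (r = 5 - (251 + (7 + 15))/7 = 5 - (251 + 22)/7 = 5 - ⅐*273 = 5 - 39 = -34)
r*j(-2/(-4), L(3)) = -34*(-2 - 1*2) = -34*(-2 - 2) = -34*(-4) = 136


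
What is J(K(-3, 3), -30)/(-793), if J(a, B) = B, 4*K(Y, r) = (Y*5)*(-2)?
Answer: 30/793 ≈ 0.037831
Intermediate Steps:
K(Y, r) = -5*Y/2 (K(Y, r) = ((Y*5)*(-2))/4 = ((5*Y)*(-2))/4 = (-10*Y)/4 = -5*Y/2)
J(K(-3, 3), -30)/(-793) = -30/(-793) = -30*(-1/793) = 30/793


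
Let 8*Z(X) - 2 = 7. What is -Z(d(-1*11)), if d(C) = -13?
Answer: -9/8 ≈ -1.1250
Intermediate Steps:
Z(X) = 9/8 (Z(X) = ¼ + (⅛)*7 = ¼ + 7/8 = 9/8)
-Z(d(-1*11)) = -1*9/8 = -9/8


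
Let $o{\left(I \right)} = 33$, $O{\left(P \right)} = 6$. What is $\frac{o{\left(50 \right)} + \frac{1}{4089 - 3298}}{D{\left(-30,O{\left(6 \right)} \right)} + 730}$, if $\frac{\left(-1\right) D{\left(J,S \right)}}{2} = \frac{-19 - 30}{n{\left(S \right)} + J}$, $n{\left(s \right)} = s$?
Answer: $\frac{313248}{6890401} \approx 0.045461$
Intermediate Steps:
$D{\left(J,S \right)} = \frac{98}{J + S}$ ($D{\left(J,S \right)} = - 2 \frac{-19 - 30}{S + J} = - 2 \left(- \frac{49}{J + S}\right) = \frac{98}{J + S}$)
$\frac{o{\left(50 \right)} + \frac{1}{4089 - 3298}}{D{\left(-30,O{\left(6 \right)} \right)} + 730} = \frac{33 + \frac{1}{4089 - 3298}}{\frac{98}{-30 + 6} + 730} = \frac{33 + \frac{1}{791}}{\frac{98}{-24} + 730} = \frac{33 + \frac{1}{791}}{98 \left(- \frac{1}{24}\right) + 730} = \frac{26104}{791 \left(- \frac{49}{12} + 730\right)} = \frac{26104}{791 \cdot \frac{8711}{12}} = \frac{26104}{791} \cdot \frac{12}{8711} = \frac{313248}{6890401}$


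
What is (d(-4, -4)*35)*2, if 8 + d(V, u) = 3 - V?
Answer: -70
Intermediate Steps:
d(V, u) = -5 - V (d(V, u) = -8 + (3 - V) = -5 - V)
(d(-4, -4)*35)*2 = ((-5 - 1*(-4))*35)*2 = ((-5 + 4)*35)*2 = -1*35*2 = -35*2 = -70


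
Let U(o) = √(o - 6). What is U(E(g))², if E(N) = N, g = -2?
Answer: -8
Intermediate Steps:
U(o) = √(-6 + o)
U(E(g))² = (√(-6 - 2))² = (√(-8))² = (2*I*√2)² = -8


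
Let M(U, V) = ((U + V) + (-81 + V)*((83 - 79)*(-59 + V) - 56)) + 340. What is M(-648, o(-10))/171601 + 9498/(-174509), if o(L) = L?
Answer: 3586905748/29945918909 ≈ 0.11978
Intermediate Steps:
M(U, V) = 340 + U + V + (-292 + 4*V)*(-81 + V) (M(U, V) = ((U + V) + (-81 + V)*(4*(-59 + V) - 56)) + 340 = ((U + V) + (-81 + V)*((-236 + 4*V) - 56)) + 340 = ((U + V) + (-81 + V)*(-292 + 4*V)) + 340 = ((U + V) + (-292 + 4*V)*(-81 + V)) + 340 = (U + V + (-292 + 4*V)*(-81 + V)) + 340 = 340 + U + V + (-292 + 4*V)*(-81 + V))
M(-648, o(-10))/171601 + 9498/(-174509) = (23992 - 648 - 615*(-10) + 4*(-10)**2)/171601 + 9498/(-174509) = (23992 - 648 + 6150 + 4*100)*(1/171601) + 9498*(-1/174509) = (23992 - 648 + 6150 + 400)*(1/171601) - 9498/174509 = 29894*(1/171601) - 9498/174509 = 29894/171601 - 9498/174509 = 3586905748/29945918909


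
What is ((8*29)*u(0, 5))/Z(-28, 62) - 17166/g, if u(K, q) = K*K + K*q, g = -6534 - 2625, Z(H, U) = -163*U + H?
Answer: 5722/3053 ≈ 1.8742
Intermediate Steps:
Z(H, U) = H - 163*U
g = -9159
u(K, q) = K² + K*q
((8*29)*u(0, 5))/Z(-28, 62) - 17166/g = ((8*29)*(0*(0 + 5)))/(-28 - 163*62) - 17166/(-9159) = (232*(0*5))/(-28 - 10106) - 17166*(-1/9159) = (232*0)/(-10134) + 5722/3053 = 0*(-1/10134) + 5722/3053 = 0 + 5722/3053 = 5722/3053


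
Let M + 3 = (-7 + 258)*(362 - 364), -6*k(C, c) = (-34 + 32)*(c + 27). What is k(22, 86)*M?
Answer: -57065/3 ≈ -19022.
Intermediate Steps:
k(C, c) = 9 + c/3 (k(C, c) = -(-34 + 32)*(c + 27)/6 = -(-1)*(27 + c)/3 = -(-54 - 2*c)/6 = 9 + c/3)
M = -505 (M = -3 + (-7 + 258)*(362 - 364) = -3 + 251*(-2) = -3 - 502 = -505)
k(22, 86)*M = (9 + (⅓)*86)*(-505) = (9 + 86/3)*(-505) = (113/3)*(-505) = -57065/3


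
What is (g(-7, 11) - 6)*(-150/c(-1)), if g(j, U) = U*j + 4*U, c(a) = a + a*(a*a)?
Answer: -2925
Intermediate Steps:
c(a) = a + a**3 (c(a) = a + a*a**2 = a + a**3)
g(j, U) = 4*U + U*j
(g(-7, 11) - 6)*(-150/c(-1)) = (11*(4 - 7) - 6)*(-150/(-1 + (-1)**3)) = (11*(-3) - 6)*(-150/(-1 - 1)) = (-33 - 6)*(-150/(-2)) = -(-5850)*(-1)/2 = -39*75 = -2925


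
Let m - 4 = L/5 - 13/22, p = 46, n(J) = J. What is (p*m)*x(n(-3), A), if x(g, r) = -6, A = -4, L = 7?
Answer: -73002/55 ≈ -1327.3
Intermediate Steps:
m = 529/110 (m = 4 + (7/5 - 13/22) = 4 + 89/110 = 529/110 ≈ 4.8091)
(p*m)*x(n(-3), A) = (46*(529/110))*(-6) = (12167/55)*(-6) = -73002/55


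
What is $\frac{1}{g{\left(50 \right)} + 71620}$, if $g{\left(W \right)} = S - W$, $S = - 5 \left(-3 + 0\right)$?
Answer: $\frac{1}{71585} \approx 1.3969 \cdot 10^{-5}$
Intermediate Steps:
$S = 15$ ($S = \left(-5\right) \left(-3\right) = 15$)
$g{\left(W \right)} = 15 - W$
$\frac{1}{g{\left(50 \right)} + 71620} = \frac{1}{\left(15 - 50\right) + 71620} = \frac{1}{-35 + 71620} = \frac{1}{71585}$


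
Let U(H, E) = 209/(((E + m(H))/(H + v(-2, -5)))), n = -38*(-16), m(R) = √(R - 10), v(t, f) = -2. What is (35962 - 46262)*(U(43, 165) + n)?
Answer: -13595925/2 + 19475*√33/6 ≈ -6.7793e+6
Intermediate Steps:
m(R) = √(-10 + R)
n = 608
U(H, E) = 209*(-2 + H)/(E + √(-10 + H)) (U(H, E) = 209/(((E + √(-10 + H))/(H - 2))) = 209/(((E + √(-10 + H))/(-2 + H))) = 209*((-2 + H)/(E + √(-10 + H))) = 209*(-2 + H)/(E + √(-10 + H)))
(35962 - 46262)*(U(43, 165) + n) = (35962 - 46262)*(209*(-2 + 43)/(165 + √(-10 + 43)) + 608) = -10300*(209*41/(165 + √33) + 608) = -10300*(8569/(165 + √33) + 608) = -10300*(608 + 8569/(165 + √33)) = -6262400 - 88260700/(165 + √33)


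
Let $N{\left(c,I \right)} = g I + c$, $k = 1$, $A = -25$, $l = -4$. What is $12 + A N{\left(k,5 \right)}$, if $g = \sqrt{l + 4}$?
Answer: $-13$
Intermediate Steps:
$g = 0$ ($g = \sqrt{-4 + 4} = \sqrt{0} = 0$)
$N{\left(c,I \right)} = c$ ($N{\left(c,I \right)} = 0 I + c = 0 + c = c$)
$12 + A N{\left(k,5 \right)} = 12 - 25 = -13$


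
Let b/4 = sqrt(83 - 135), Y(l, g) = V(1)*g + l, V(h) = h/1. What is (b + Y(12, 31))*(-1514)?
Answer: -65102 - 12112*I*sqrt(13) ≈ -65102.0 - 43670.0*I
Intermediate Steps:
V(h) = h (V(h) = h*1 = h)
Y(l, g) = g + l (Y(l, g) = 1*g + l = g + l)
b = 8*I*sqrt(13) (b = 4*sqrt(83 - 135) = 4*sqrt(-52) = 4*(2*I*sqrt(13)) = 8*I*sqrt(13) ≈ 28.844*I)
(b + Y(12, 31))*(-1514) = (8*I*sqrt(13) + (31 + 12))*(-1514) = (8*I*sqrt(13) + 43)*(-1514) = (43 + 8*I*sqrt(13))*(-1514) = -65102 - 12112*I*sqrt(13)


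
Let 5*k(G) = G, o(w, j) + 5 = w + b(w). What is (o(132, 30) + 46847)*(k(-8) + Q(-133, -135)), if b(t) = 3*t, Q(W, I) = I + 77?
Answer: -2823252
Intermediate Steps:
Q(W, I) = 77 + I
o(w, j) = -5 + 4*w (o(w, j) = -5 + (w + 3*w) = -5 + 4*w)
k(G) = G/5
(o(132, 30) + 46847)*(k(-8) + Q(-133, -135)) = ((-5 + 4*132) + 46847)*((1/5)*(-8) + (77 - 135)) = ((-5 + 528) + 46847)*(-8/5 - 58) = (523 + 46847)*(-298/5) = 47370*(-298/5) = -2823252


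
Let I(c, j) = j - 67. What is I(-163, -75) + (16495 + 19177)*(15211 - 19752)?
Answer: -161986694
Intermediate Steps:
I(c, j) = -67 + j
I(-163, -75) + (16495 + 19177)*(15211 - 19752) = (-67 - 75) + (16495 + 19177)*(15211 - 19752) = -142 + 35672*(-4541) = -142 - 161986552 = -161986694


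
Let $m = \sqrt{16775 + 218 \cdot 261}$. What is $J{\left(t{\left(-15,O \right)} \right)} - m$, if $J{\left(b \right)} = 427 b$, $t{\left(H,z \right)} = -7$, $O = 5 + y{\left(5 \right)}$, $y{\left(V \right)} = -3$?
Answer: $-2989 - \sqrt{73673} \approx -3260.4$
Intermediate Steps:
$O = 2$ ($O = 5 - 3 = 2$)
$m = \sqrt{73673}$ ($m = \sqrt{16775 + 56898} = \sqrt{73673} \approx 271.43$)
$J{\left(t{\left(-15,O \right)} \right)} - m = 427 \left(-7\right) - \sqrt{73673} = -2989 - \sqrt{73673}$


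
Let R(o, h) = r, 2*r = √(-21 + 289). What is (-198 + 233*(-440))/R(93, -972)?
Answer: -102718*√67/67 ≈ -12549.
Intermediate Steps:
r = √67 (r = √(-21 + 289)/2 = √268/2 = (2*√67)/2 = √67 ≈ 8.1853)
R(o, h) = √67
(-198 + 233*(-440))/R(93, -972) = (-198 + 233*(-440))/(√67) = (-198 - 102520)*(√67/67) = -102718*√67/67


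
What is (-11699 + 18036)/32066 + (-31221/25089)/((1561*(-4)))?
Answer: 165621400813/837220364876 ≈ 0.19782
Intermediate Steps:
(-11699 + 18036)/32066 + (-31221/25089)/((1561*(-4))) = 6337*(1/32066) - 31221*1/25089/(-6244) = 6337/32066 - 10407/8363*(-1/6244) = 6337/32066 + 10407/52218572 = 165621400813/837220364876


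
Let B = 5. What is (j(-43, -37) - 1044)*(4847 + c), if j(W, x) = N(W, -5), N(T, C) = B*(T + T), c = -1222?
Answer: -5343250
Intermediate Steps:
N(T, C) = 10*T (N(T, C) = 5*(T + T) = 5*(2*T) = 10*T)
j(W, x) = 10*W
(j(-43, -37) - 1044)*(4847 + c) = (10*(-43) - 1044)*(4847 - 1222) = (-430 - 1044)*3625 = -1474*3625 = -5343250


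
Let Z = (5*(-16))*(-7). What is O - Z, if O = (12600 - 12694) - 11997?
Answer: -12651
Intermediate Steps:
O = -12091 (O = -94 - 11997 = -12091)
Z = 560 (Z = -80*(-7) = 560)
O - Z = -12091 - 1*560 = -12091 - 560 = -12651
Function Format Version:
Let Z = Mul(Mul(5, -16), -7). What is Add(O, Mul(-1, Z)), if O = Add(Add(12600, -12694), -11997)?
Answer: -12651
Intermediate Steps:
O = -12091 (O = Add(-94, -11997) = -12091)
Z = 560 (Z = Mul(-80, -7) = 560)
Add(O, Mul(-1, Z)) = Add(-12091, Mul(-1, 560)) = Add(-12091, -560) = -12651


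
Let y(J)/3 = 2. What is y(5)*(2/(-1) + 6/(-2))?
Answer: -30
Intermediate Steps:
y(J) = 6 (y(J) = 3*2 = 6)
y(5)*(2/(-1) + 6/(-2)) = 6*(2/(-1) + 6/(-2)) = 6*(2*(-1) + 6*(-1/2)) = 6*(-2 - 3) = 6*(-5) = -30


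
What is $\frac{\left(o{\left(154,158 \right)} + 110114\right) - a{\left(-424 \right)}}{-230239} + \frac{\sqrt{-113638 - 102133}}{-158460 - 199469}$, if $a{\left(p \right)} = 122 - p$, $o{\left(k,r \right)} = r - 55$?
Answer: $- \frac{109671}{230239} - \frac{i \sqrt{215771}}{357929} \approx -0.47634 - 0.0012978 i$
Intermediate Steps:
$o{\left(k,r \right)} = -55 + r$ ($o{\left(k,r \right)} = r - 55 = -55 + r$)
$\frac{\left(o{\left(154,158 \right)} + 110114\right) - a{\left(-424 \right)}}{-230239} + \frac{\sqrt{-113638 - 102133}}{-158460 - 199469} = \frac{\left(\left(-55 + 158\right) + 110114\right) - \left(122 - -424\right)}{-230239} + \frac{\sqrt{-113638 - 102133}}{-158460 - 199469} = \left(\left(103 + 110114\right) - \left(122 + 424\right)\right) \left(- \frac{1}{230239}\right) + \frac{\sqrt{-215771}}{-158460 - 199469} = \left(110217 - 546\right) \left(- \frac{1}{230239}\right) + \frac{i \sqrt{215771}}{-357929} = \left(110217 - 546\right) \left(- \frac{1}{230239}\right) + i \sqrt{215771} \left(- \frac{1}{357929}\right) = 109671 \left(- \frac{1}{230239}\right) - \frac{i \sqrt{215771}}{357929} = - \frac{109671}{230239} - \frac{i \sqrt{215771}}{357929}$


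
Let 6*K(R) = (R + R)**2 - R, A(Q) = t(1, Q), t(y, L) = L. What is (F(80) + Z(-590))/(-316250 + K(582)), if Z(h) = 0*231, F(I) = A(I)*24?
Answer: -640/30177 ≈ -0.021208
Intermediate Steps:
A(Q) = Q
F(I) = 24*I (F(I) = I*24 = 24*I)
Z(h) = 0
K(R) = -R/6 + 2*R**2/3 (K(R) = ((R + R)**2 - R)/6 = ((2*R)**2 - R)/6 = (4*R**2 - R)/6 = (-R + 4*R**2)/6 = -R/6 + 2*R**2/3)
(F(80) + Z(-590))/(-316250 + K(582)) = (24*80 + 0)/(-316250 + (1/6)*582*(-1 + 4*582)) = (1920 + 0)/(-316250 + (1/6)*582*(-1 + 2328)) = 1920/(-316250 + (1/6)*582*2327) = 1920/(-316250 + 225719) = 1920/(-90531) = 1920*(-1/90531) = -640/30177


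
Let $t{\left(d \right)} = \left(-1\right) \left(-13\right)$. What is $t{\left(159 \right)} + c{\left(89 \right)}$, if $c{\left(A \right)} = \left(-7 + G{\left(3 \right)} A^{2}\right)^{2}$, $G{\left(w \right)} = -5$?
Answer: $1569110557$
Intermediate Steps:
$t{\left(d \right)} = 13$
$c{\left(A \right)} = \left(-7 - 5 A^{2}\right)^{2}$
$t{\left(159 \right)} + c{\left(89 \right)} = 13 + \left(7 + 5 \cdot 89^{2}\right)^{2} = 13 + \left(7 + 5 \cdot 7921\right)^{2} = 13 + \left(7 + 39605\right)^{2} = 13 + 39612^{2} = 13 + 1569110544 = 1569110557$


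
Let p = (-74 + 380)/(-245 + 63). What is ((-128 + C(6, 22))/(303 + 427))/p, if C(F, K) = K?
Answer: 4823/55845 ≈ 0.086364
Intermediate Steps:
p = -153/91 (p = 306/(-182) = 306*(-1/182) = -153/91 ≈ -1.6813)
((-128 + C(6, 22))/(303 + 427))/p = ((-128 + 22)/(303 + 427))/(-153/91) = -106/730*(-91/153) = -106*1/730*(-91/153) = -53/365*(-91/153) = 4823/55845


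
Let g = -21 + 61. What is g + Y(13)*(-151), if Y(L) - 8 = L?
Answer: -3131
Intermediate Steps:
Y(L) = 8 + L
g = 40
g + Y(13)*(-151) = 40 + (8 + 13)*(-151) = 40 + 21*(-151) = 40 - 3171 = -3131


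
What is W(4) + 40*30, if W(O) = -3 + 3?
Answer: 1200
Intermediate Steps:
W(O) = 0
W(4) + 40*30 = 0 + 40*30 = 0 + 1200 = 1200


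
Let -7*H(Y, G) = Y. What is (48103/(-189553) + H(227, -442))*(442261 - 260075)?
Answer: -1128648828696/189553 ≈ -5.9543e+6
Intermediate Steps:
H(Y, G) = -Y/7
(48103/(-189553) + H(227, -442))*(442261 - 260075) = (48103/(-189553) - ⅐*227)*(442261 - 260075) = (48103*(-1/189553) - 227/7)*182186 = (-48103/189553 - 227/7)*182186 = -6195036/189553*182186 = -1128648828696/189553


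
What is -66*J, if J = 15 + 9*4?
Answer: -3366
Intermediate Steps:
J = 51 (J = 15 + 36 = 51)
-66*J = -66*51 = -3366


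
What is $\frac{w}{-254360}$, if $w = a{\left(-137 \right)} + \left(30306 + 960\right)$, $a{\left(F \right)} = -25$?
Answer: $- \frac{31241}{254360} \approx -0.12282$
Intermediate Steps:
$w = 31241$ ($w = -25 + \left(30306 + 960\right) = -25 + 31266 = 31241$)
$\frac{w}{-254360} = \frac{31241}{-254360} = 31241 \left(- \frac{1}{254360}\right) = - \frac{31241}{254360}$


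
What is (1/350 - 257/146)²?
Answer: 504047401/163200625 ≈ 3.0885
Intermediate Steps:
(1/350 - 257/146)² = (-22451/12775)² = 504047401/163200625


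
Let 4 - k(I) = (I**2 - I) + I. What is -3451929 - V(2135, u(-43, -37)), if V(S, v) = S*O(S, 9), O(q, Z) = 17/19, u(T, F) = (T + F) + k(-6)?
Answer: -65622946/19 ≈ -3.4538e+6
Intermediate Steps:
k(I) = 4 - I**2 (k(I) = 4 - ((I**2 - I) + I) = 4 - I**2)
u(T, F) = -32 + F + T (u(T, F) = (T + F) + (4 - 1*(-6)**2) = (F + T) + (4 - 1*36) = (F + T) + (4 - 36) = (F + T) - 32 = -32 + F + T)
O(q, Z) = 17/19 (O(q, Z) = 17*(1/19) = 17/19)
V(S, v) = 17*S/19 (V(S, v) = S*(17/19) = 17*S/19)
-3451929 - V(2135, u(-43, -37)) = -3451929 - 17*2135/19 = -3451929 - 1*36295/19 = -3451929 - 36295/19 = -65622946/19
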